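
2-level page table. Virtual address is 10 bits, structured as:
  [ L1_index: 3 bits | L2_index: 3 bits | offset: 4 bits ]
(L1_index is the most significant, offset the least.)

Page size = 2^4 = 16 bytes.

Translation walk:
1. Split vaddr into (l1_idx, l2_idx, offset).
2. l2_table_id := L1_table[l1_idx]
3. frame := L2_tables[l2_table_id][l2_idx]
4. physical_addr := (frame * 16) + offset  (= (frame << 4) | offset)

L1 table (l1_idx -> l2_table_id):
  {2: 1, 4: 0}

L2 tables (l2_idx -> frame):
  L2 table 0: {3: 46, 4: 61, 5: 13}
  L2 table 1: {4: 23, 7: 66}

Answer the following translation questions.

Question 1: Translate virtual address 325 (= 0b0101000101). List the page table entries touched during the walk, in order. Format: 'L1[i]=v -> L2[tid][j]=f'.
Answer: L1[2]=1 -> L2[1][4]=23

Derivation:
vaddr = 325 = 0b0101000101
Split: l1_idx=2, l2_idx=4, offset=5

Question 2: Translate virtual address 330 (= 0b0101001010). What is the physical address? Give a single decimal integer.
Answer: 378

Derivation:
vaddr = 330 = 0b0101001010
Split: l1_idx=2, l2_idx=4, offset=10
L1[2] = 1
L2[1][4] = 23
paddr = 23 * 16 + 10 = 378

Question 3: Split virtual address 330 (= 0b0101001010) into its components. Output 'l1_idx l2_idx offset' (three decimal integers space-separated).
Answer: 2 4 10

Derivation:
vaddr = 330 = 0b0101001010
  top 3 bits -> l1_idx = 2
  next 3 bits -> l2_idx = 4
  bottom 4 bits -> offset = 10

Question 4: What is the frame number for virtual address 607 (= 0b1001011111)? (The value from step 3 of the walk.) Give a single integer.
Answer: 13

Derivation:
vaddr = 607: l1_idx=4, l2_idx=5
L1[4] = 0; L2[0][5] = 13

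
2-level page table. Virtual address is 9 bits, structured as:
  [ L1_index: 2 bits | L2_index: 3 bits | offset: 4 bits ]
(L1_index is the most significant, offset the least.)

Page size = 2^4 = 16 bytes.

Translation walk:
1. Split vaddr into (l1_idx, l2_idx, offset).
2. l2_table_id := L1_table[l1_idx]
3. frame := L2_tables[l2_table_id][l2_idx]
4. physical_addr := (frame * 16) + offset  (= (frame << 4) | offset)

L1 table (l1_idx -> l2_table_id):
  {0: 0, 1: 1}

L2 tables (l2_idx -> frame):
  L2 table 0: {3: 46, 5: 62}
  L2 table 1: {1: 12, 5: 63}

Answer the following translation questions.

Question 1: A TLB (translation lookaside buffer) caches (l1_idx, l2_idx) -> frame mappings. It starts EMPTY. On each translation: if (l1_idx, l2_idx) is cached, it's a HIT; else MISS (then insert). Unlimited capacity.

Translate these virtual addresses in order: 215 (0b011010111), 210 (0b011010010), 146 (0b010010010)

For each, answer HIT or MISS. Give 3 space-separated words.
Answer: MISS HIT MISS

Derivation:
vaddr=215: (1,5) not in TLB -> MISS, insert
vaddr=210: (1,5) in TLB -> HIT
vaddr=146: (1,1) not in TLB -> MISS, insert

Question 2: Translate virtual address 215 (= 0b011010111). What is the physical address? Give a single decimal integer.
vaddr = 215 = 0b011010111
Split: l1_idx=1, l2_idx=5, offset=7
L1[1] = 1
L2[1][5] = 63
paddr = 63 * 16 + 7 = 1015

Answer: 1015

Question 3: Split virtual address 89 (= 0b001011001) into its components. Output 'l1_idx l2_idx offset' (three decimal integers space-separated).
vaddr = 89 = 0b001011001
  top 2 bits -> l1_idx = 0
  next 3 bits -> l2_idx = 5
  bottom 4 bits -> offset = 9

Answer: 0 5 9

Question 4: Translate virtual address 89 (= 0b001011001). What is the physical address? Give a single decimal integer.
Answer: 1001

Derivation:
vaddr = 89 = 0b001011001
Split: l1_idx=0, l2_idx=5, offset=9
L1[0] = 0
L2[0][5] = 62
paddr = 62 * 16 + 9 = 1001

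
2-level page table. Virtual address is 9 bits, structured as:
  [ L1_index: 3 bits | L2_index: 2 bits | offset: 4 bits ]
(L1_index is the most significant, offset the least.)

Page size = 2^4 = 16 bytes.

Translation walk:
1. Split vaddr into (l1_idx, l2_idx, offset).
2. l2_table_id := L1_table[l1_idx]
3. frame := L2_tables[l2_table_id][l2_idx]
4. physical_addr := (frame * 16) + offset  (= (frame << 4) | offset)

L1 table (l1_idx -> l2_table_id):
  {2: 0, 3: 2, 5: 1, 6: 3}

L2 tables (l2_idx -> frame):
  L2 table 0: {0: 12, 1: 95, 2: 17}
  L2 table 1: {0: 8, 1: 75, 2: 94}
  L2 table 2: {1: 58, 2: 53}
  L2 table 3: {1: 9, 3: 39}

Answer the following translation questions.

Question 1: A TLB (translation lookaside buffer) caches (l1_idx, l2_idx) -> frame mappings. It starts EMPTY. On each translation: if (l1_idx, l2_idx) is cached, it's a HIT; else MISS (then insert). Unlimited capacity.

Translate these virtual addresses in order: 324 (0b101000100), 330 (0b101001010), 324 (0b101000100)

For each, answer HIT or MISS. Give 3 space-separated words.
Answer: MISS HIT HIT

Derivation:
vaddr=324: (5,0) not in TLB -> MISS, insert
vaddr=330: (5,0) in TLB -> HIT
vaddr=324: (5,0) in TLB -> HIT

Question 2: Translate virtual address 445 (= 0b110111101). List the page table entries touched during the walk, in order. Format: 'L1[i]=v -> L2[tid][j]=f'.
vaddr = 445 = 0b110111101
Split: l1_idx=6, l2_idx=3, offset=13

Answer: L1[6]=3 -> L2[3][3]=39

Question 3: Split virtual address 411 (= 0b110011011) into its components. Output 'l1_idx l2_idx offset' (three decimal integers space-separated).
Answer: 6 1 11

Derivation:
vaddr = 411 = 0b110011011
  top 3 bits -> l1_idx = 6
  next 2 bits -> l2_idx = 1
  bottom 4 bits -> offset = 11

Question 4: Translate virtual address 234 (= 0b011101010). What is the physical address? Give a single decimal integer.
Answer: 858

Derivation:
vaddr = 234 = 0b011101010
Split: l1_idx=3, l2_idx=2, offset=10
L1[3] = 2
L2[2][2] = 53
paddr = 53 * 16 + 10 = 858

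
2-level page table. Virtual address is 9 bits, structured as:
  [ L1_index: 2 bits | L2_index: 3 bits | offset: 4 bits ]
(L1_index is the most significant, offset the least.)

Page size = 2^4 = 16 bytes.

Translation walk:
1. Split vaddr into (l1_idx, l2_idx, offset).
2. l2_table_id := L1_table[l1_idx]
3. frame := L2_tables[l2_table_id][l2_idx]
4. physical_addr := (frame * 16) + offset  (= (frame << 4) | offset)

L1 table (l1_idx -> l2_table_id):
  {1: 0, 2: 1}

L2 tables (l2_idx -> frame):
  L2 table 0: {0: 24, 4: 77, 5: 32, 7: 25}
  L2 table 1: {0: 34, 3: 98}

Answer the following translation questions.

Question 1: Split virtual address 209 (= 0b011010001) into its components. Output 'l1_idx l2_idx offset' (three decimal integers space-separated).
vaddr = 209 = 0b011010001
  top 2 bits -> l1_idx = 1
  next 3 bits -> l2_idx = 5
  bottom 4 bits -> offset = 1

Answer: 1 5 1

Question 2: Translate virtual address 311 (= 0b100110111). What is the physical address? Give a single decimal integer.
Answer: 1575

Derivation:
vaddr = 311 = 0b100110111
Split: l1_idx=2, l2_idx=3, offset=7
L1[2] = 1
L2[1][3] = 98
paddr = 98 * 16 + 7 = 1575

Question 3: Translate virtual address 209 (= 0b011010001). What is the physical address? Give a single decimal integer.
vaddr = 209 = 0b011010001
Split: l1_idx=1, l2_idx=5, offset=1
L1[1] = 0
L2[0][5] = 32
paddr = 32 * 16 + 1 = 513

Answer: 513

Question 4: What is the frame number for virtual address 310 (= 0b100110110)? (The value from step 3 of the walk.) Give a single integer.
Answer: 98

Derivation:
vaddr = 310: l1_idx=2, l2_idx=3
L1[2] = 1; L2[1][3] = 98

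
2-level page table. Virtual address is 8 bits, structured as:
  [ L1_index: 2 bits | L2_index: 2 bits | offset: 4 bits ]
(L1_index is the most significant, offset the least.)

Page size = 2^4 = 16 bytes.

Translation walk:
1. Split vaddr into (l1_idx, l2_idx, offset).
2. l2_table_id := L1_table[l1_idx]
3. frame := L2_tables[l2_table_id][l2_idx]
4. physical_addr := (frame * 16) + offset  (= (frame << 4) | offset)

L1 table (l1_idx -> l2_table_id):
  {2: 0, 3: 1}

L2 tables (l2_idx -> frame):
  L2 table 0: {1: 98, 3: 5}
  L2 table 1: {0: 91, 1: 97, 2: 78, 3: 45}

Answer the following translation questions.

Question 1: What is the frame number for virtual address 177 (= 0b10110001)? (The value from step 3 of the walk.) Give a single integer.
Answer: 5

Derivation:
vaddr = 177: l1_idx=2, l2_idx=3
L1[2] = 0; L2[0][3] = 5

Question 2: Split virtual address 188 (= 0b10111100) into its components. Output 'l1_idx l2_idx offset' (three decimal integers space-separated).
Answer: 2 3 12

Derivation:
vaddr = 188 = 0b10111100
  top 2 bits -> l1_idx = 2
  next 2 bits -> l2_idx = 3
  bottom 4 bits -> offset = 12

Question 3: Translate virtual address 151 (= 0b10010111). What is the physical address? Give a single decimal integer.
Answer: 1575

Derivation:
vaddr = 151 = 0b10010111
Split: l1_idx=2, l2_idx=1, offset=7
L1[2] = 0
L2[0][1] = 98
paddr = 98 * 16 + 7 = 1575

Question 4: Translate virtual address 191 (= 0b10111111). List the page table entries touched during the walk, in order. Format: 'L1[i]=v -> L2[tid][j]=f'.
Answer: L1[2]=0 -> L2[0][3]=5

Derivation:
vaddr = 191 = 0b10111111
Split: l1_idx=2, l2_idx=3, offset=15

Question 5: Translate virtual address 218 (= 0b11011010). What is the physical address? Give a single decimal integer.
Answer: 1562

Derivation:
vaddr = 218 = 0b11011010
Split: l1_idx=3, l2_idx=1, offset=10
L1[3] = 1
L2[1][1] = 97
paddr = 97 * 16 + 10 = 1562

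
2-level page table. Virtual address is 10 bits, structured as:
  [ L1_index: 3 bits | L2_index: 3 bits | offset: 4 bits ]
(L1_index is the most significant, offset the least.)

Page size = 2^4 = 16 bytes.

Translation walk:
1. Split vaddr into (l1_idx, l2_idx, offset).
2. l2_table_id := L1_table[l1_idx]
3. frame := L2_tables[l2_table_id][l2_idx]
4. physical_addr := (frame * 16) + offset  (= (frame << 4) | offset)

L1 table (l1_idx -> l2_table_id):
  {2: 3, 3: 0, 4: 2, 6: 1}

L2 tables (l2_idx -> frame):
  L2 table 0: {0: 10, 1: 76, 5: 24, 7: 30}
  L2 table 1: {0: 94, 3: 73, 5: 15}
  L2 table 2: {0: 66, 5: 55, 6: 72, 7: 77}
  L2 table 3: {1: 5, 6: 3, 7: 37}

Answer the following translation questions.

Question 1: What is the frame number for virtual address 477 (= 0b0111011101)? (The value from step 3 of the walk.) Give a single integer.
vaddr = 477: l1_idx=3, l2_idx=5
L1[3] = 0; L2[0][5] = 24

Answer: 24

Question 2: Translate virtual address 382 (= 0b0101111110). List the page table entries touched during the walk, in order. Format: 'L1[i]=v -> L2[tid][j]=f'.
Answer: L1[2]=3 -> L2[3][7]=37

Derivation:
vaddr = 382 = 0b0101111110
Split: l1_idx=2, l2_idx=7, offset=14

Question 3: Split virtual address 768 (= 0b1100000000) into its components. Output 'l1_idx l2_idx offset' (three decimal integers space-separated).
vaddr = 768 = 0b1100000000
  top 3 bits -> l1_idx = 6
  next 3 bits -> l2_idx = 0
  bottom 4 bits -> offset = 0

Answer: 6 0 0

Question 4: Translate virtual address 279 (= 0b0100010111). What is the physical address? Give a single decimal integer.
vaddr = 279 = 0b0100010111
Split: l1_idx=2, l2_idx=1, offset=7
L1[2] = 3
L2[3][1] = 5
paddr = 5 * 16 + 7 = 87

Answer: 87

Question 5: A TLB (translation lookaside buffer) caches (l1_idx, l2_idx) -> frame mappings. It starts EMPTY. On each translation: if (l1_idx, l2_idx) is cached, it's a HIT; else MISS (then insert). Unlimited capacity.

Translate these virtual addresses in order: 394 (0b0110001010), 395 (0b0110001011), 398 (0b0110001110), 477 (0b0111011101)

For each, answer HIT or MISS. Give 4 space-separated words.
Answer: MISS HIT HIT MISS

Derivation:
vaddr=394: (3,0) not in TLB -> MISS, insert
vaddr=395: (3,0) in TLB -> HIT
vaddr=398: (3,0) in TLB -> HIT
vaddr=477: (3,5) not in TLB -> MISS, insert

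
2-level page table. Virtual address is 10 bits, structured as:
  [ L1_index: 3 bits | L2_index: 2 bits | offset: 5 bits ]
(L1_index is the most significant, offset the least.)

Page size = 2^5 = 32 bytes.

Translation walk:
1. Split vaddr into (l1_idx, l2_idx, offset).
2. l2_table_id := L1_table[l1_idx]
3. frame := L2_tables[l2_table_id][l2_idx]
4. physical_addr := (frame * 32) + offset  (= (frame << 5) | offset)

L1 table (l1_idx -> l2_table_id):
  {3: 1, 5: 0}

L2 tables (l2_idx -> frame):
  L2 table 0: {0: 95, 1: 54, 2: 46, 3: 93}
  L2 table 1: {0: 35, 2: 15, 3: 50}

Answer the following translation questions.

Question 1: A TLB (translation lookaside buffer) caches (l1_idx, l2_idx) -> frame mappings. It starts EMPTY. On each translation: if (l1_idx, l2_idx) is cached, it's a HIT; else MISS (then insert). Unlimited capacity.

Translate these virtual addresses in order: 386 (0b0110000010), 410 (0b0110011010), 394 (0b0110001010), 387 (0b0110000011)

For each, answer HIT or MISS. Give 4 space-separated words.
vaddr=386: (3,0) not in TLB -> MISS, insert
vaddr=410: (3,0) in TLB -> HIT
vaddr=394: (3,0) in TLB -> HIT
vaddr=387: (3,0) in TLB -> HIT

Answer: MISS HIT HIT HIT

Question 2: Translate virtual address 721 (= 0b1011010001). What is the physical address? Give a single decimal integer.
vaddr = 721 = 0b1011010001
Split: l1_idx=5, l2_idx=2, offset=17
L1[5] = 0
L2[0][2] = 46
paddr = 46 * 32 + 17 = 1489

Answer: 1489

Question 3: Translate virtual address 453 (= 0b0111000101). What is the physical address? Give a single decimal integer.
Answer: 485

Derivation:
vaddr = 453 = 0b0111000101
Split: l1_idx=3, l2_idx=2, offset=5
L1[3] = 1
L2[1][2] = 15
paddr = 15 * 32 + 5 = 485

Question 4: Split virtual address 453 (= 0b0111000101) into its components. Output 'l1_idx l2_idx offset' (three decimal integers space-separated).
Answer: 3 2 5

Derivation:
vaddr = 453 = 0b0111000101
  top 3 bits -> l1_idx = 3
  next 2 bits -> l2_idx = 2
  bottom 5 bits -> offset = 5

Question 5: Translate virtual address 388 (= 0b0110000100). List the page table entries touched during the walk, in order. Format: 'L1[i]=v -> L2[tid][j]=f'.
vaddr = 388 = 0b0110000100
Split: l1_idx=3, l2_idx=0, offset=4

Answer: L1[3]=1 -> L2[1][0]=35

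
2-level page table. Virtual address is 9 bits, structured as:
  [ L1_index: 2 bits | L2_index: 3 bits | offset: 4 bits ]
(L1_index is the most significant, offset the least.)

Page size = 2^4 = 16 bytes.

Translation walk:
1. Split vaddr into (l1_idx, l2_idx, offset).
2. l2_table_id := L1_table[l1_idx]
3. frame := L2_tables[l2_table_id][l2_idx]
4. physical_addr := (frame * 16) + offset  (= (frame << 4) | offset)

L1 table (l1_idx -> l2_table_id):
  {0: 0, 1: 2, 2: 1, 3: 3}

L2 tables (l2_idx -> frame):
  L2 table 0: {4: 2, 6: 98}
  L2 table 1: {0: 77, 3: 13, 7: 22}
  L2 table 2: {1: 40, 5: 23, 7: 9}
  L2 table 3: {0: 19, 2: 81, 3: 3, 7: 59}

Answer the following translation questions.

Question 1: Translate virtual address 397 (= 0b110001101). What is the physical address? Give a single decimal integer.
vaddr = 397 = 0b110001101
Split: l1_idx=3, l2_idx=0, offset=13
L1[3] = 3
L2[3][0] = 19
paddr = 19 * 16 + 13 = 317

Answer: 317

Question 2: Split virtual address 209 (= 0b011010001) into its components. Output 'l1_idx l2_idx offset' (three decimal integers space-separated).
vaddr = 209 = 0b011010001
  top 2 bits -> l1_idx = 1
  next 3 bits -> l2_idx = 5
  bottom 4 bits -> offset = 1

Answer: 1 5 1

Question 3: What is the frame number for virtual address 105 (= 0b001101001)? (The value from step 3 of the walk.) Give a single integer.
vaddr = 105: l1_idx=0, l2_idx=6
L1[0] = 0; L2[0][6] = 98

Answer: 98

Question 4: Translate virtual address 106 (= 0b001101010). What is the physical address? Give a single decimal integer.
Answer: 1578

Derivation:
vaddr = 106 = 0b001101010
Split: l1_idx=0, l2_idx=6, offset=10
L1[0] = 0
L2[0][6] = 98
paddr = 98 * 16 + 10 = 1578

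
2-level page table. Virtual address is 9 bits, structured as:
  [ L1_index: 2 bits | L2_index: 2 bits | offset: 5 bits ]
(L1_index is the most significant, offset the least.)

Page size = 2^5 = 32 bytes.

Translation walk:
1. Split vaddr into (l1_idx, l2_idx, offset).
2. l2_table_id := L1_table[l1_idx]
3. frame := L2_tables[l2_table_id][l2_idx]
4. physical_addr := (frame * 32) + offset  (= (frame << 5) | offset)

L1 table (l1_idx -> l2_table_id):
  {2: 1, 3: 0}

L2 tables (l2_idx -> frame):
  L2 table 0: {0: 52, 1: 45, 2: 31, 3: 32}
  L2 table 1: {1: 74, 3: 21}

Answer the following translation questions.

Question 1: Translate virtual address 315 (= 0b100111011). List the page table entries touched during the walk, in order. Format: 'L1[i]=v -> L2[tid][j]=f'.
Answer: L1[2]=1 -> L2[1][1]=74

Derivation:
vaddr = 315 = 0b100111011
Split: l1_idx=2, l2_idx=1, offset=27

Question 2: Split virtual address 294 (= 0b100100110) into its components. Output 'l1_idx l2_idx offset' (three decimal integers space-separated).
vaddr = 294 = 0b100100110
  top 2 bits -> l1_idx = 2
  next 2 bits -> l2_idx = 1
  bottom 5 bits -> offset = 6

Answer: 2 1 6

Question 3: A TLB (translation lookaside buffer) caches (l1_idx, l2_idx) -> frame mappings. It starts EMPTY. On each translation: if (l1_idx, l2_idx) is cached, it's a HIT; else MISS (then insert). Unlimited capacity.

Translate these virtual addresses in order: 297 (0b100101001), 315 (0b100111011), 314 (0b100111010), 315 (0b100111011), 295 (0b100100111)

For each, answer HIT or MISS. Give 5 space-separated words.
Answer: MISS HIT HIT HIT HIT

Derivation:
vaddr=297: (2,1) not in TLB -> MISS, insert
vaddr=315: (2,1) in TLB -> HIT
vaddr=314: (2,1) in TLB -> HIT
vaddr=315: (2,1) in TLB -> HIT
vaddr=295: (2,1) in TLB -> HIT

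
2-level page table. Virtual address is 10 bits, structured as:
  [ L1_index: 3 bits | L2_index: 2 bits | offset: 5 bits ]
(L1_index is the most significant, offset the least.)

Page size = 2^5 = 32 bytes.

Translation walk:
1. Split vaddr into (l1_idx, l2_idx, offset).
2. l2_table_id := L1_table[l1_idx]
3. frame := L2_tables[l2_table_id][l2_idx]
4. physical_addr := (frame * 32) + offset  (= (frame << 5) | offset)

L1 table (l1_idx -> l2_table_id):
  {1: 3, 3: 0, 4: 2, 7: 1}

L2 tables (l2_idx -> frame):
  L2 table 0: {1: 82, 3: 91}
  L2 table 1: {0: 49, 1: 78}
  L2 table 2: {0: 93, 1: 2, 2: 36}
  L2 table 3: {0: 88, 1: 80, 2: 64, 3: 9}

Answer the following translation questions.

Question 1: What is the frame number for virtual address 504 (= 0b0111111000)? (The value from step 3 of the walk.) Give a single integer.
Answer: 91

Derivation:
vaddr = 504: l1_idx=3, l2_idx=3
L1[3] = 0; L2[0][3] = 91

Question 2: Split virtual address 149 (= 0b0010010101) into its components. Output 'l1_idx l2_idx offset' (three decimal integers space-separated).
vaddr = 149 = 0b0010010101
  top 3 bits -> l1_idx = 1
  next 2 bits -> l2_idx = 0
  bottom 5 bits -> offset = 21

Answer: 1 0 21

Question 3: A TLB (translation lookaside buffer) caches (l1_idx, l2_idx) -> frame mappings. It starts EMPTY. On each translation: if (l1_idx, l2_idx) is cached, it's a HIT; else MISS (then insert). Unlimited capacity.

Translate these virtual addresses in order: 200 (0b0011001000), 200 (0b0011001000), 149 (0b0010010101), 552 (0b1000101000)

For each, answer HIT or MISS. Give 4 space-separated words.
Answer: MISS HIT MISS MISS

Derivation:
vaddr=200: (1,2) not in TLB -> MISS, insert
vaddr=200: (1,2) in TLB -> HIT
vaddr=149: (1,0) not in TLB -> MISS, insert
vaddr=552: (4,1) not in TLB -> MISS, insert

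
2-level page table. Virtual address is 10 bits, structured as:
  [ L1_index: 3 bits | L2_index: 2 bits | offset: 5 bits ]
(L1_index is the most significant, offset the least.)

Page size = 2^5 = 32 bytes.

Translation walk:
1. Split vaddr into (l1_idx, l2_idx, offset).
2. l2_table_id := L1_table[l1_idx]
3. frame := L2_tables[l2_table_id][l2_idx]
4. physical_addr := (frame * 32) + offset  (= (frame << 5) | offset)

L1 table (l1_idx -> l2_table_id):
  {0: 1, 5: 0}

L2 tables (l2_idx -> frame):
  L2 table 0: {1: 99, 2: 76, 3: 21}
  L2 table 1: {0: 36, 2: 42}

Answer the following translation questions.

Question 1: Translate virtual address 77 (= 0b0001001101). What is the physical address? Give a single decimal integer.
Answer: 1357

Derivation:
vaddr = 77 = 0b0001001101
Split: l1_idx=0, l2_idx=2, offset=13
L1[0] = 1
L2[1][2] = 42
paddr = 42 * 32 + 13 = 1357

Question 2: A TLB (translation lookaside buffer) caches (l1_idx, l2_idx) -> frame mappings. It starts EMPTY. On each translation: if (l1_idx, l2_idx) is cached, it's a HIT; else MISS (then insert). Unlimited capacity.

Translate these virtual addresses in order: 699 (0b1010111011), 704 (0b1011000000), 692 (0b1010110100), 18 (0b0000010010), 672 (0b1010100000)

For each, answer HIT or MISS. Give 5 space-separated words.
Answer: MISS MISS HIT MISS HIT

Derivation:
vaddr=699: (5,1) not in TLB -> MISS, insert
vaddr=704: (5,2) not in TLB -> MISS, insert
vaddr=692: (5,1) in TLB -> HIT
vaddr=18: (0,0) not in TLB -> MISS, insert
vaddr=672: (5,1) in TLB -> HIT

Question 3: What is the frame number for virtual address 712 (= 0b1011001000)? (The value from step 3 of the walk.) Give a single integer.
Answer: 76

Derivation:
vaddr = 712: l1_idx=5, l2_idx=2
L1[5] = 0; L2[0][2] = 76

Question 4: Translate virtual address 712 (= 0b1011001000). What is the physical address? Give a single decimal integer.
Answer: 2440

Derivation:
vaddr = 712 = 0b1011001000
Split: l1_idx=5, l2_idx=2, offset=8
L1[5] = 0
L2[0][2] = 76
paddr = 76 * 32 + 8 = 2440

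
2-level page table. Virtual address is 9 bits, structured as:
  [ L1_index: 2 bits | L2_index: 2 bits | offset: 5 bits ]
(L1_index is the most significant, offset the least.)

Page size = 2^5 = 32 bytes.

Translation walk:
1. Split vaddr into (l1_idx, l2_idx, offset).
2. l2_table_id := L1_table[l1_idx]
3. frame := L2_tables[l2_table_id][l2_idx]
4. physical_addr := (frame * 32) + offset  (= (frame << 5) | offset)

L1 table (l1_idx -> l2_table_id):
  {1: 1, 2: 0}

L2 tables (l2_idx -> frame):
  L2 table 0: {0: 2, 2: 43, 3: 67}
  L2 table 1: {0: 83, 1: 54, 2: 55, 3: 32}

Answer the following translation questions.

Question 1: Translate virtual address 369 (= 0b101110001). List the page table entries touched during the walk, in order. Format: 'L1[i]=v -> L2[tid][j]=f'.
vaddr = 369 = 0b101110001
Split: l1_idx=2, l2_idx=3, offset=17

Answer: L1[2]=0 -> L2[0][3]=67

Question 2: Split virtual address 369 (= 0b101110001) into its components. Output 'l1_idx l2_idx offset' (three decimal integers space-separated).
vaddr = 369 = 0b101110001
  top 2 bits -> l1_idx = 2
  next 2 bits -> l2_idx = 3
  bottom 5 bits -> offset = 17

Answer: 2 3 17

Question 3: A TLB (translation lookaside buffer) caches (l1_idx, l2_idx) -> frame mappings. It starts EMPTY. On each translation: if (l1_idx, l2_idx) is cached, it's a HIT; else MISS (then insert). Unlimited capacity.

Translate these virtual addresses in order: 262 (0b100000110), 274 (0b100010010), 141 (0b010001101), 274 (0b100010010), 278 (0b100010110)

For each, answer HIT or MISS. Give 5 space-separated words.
Answer: MISS HIT MISS HIT HIT

Derivation:
vaddr=262: (2,0) not in TLB -> MISS, insert
vaddr=274: (2,0) in TLB -> HIT
vaddr=141: (1,0) not in TLB -> MISS, insert
vaddr=274: (2,0) in TLB -> HIT
vaddr=278: (2,0) in TLB -> HIT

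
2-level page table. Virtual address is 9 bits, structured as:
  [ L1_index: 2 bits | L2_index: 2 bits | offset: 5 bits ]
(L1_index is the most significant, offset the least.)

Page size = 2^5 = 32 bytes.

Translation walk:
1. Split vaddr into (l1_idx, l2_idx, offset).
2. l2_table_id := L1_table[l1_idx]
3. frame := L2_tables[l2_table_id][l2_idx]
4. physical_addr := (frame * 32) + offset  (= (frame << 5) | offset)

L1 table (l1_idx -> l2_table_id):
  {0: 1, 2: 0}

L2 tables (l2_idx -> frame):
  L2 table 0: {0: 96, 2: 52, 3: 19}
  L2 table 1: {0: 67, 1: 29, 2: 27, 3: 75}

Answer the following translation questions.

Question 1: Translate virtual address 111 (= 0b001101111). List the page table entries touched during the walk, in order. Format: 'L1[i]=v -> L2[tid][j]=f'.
vaddr = 111 = 0b001101111
Split: l1_idx=0, l2_idx=3, offset=15

Answer: L1[0]=1 -> L2[1][3]=75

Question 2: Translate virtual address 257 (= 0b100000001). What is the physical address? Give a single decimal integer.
Answer: 3073

Derivation:
vaddr = 257 = 0b100000001
Split: l1_idx=2, l2_idx=0, offset=1
L1[2] = 0
L2[0][0] = 96
paddr = 96 * 32 + 1 = 3073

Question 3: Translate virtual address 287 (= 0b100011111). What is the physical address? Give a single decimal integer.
Answer: 3103

Derivation:
vaddr = 287 = 0b100011111
Split: l1_idx=2, l2_idx=0, offset=31
L1[2] = 0
L2[0][0] = 96
paddr = 96 * 32 + 31 = 3103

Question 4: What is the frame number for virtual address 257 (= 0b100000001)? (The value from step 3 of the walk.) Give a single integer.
Answer: 96

Derivation:
vaddr = 257: l1_idx=2, l2_idx=0
L1[2] = 0; L2[0][0] = 96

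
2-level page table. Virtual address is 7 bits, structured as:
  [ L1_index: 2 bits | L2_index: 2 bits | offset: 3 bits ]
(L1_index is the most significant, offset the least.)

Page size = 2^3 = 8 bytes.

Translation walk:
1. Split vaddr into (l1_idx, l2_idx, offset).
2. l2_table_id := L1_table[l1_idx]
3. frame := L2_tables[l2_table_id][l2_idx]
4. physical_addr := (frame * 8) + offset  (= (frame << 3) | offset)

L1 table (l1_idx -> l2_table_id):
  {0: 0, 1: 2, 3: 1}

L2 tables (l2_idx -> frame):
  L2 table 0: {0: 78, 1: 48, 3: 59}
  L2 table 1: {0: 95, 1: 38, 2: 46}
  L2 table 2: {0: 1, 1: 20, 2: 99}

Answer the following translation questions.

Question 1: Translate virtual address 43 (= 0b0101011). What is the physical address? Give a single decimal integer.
vaddr = 43 = 0b0101011
Split: l1_idx=1, l2_idx=1, offset=3
L1[1] = 2
L2[2][1] = 20
paddr = 20 * 8 + 3 = 163

Answer: 163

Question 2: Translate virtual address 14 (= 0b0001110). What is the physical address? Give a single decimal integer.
Answer: 390

Derivation:
vaddr = 14 = 0b0001110
Split: l1_idx=0, l2_idx=1, offset=6
L1[0] = 0
L2[0][1] = 48
paddr = 48 * 8 + 6 = 390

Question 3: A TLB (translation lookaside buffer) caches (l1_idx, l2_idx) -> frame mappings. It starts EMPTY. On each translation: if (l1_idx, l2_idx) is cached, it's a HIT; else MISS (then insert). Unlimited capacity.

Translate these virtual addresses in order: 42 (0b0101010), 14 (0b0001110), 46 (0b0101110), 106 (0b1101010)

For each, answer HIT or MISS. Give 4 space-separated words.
vaddr=42: (1,1) not in TLB -> MISS, insert
vaddr=14: (0,1) not in TLB -> MISS, insert
vaddr=46: (1,1) in TLB -> HIT
vaddr=106: (3,1) not in TLB -> MISS, insert

Answer: MISS MISS HIT MISS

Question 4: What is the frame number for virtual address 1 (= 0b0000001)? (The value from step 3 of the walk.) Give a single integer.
Answer: 78

Derivation:
vaddr = 1: l1_idx=0, l2_idx=0
L1[0] = 0; L2[0][0] = 78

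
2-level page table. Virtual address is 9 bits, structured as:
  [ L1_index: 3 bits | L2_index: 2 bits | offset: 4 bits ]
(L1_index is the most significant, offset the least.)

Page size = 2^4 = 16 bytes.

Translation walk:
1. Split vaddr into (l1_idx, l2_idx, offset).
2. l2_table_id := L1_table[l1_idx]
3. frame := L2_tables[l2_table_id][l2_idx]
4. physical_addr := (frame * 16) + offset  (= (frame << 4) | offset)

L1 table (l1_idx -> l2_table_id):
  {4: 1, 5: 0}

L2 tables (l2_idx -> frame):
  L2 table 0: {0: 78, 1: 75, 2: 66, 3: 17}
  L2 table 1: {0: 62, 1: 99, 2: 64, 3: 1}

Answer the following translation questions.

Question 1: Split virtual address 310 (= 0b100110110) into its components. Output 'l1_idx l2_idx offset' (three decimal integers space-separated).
Answer: 4 3 6

Derivation:
vaddr = 310 = 0b100110110
  top 3 bits -> l1_idx = 4
  next 2 bits -> l2_idx = 3
  bottom 4 bits -> offset = 6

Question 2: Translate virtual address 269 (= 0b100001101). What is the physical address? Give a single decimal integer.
vaddr = 269 = 0b100001101
Split: l1_idx=4, l2_idx=0, offset=13
L1[4] = 1
L2[1][0] = 62
paddr = 62 * 16 + 13 = 1005

Answer: 1005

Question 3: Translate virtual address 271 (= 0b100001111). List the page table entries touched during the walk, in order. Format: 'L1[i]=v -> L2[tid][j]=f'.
Answer: L1[4]=1 -> L2[1][0]=62

Derivation:
vaddr = 271 = 0b100001111
Split: l1_idx=4, l2_idx=0, offset=15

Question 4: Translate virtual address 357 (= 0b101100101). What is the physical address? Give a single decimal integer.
Answer: 1061

Derivation:
vaddr = 357 = 0b101100101
Split: l1_idx=5, l2_idx=2, offset=5
L1[5] = 0
L2[0][2] = 66
paddr = 66 * 16 + 5 = 1061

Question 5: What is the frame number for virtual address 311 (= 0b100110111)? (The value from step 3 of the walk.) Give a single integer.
Answer: 1

Derivation:
vaddr = 311: l1_idx=4, l2_idx=3
L1[4] = 1; L2[1][3] = 1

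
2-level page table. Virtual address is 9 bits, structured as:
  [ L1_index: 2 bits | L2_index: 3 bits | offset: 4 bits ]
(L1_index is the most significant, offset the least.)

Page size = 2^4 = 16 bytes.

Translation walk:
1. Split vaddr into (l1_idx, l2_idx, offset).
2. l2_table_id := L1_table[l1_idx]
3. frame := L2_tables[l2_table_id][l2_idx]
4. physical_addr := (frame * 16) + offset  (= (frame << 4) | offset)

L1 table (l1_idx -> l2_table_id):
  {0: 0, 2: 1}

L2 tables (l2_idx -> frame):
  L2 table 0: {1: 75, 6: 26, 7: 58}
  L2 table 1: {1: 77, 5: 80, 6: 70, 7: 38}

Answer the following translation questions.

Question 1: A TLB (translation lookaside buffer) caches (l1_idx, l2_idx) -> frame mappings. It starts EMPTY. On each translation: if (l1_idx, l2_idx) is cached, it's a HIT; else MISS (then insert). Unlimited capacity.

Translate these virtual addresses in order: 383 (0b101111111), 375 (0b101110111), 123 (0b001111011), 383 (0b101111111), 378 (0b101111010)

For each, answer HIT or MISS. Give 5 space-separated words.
Answer: MISS HIT MISS HIT HIT

Derivation:
vaddr=383: (2,7) not in TLB -> MISS, insert
vaddr=375: (2,7) in TLB -> HIT
vaddr=123: (0,7) not in TLB -> MISS, insert
vaddr=383: (2,7) in TLB -> HIT
vaddr=378: (2,7) in TLB -> HIT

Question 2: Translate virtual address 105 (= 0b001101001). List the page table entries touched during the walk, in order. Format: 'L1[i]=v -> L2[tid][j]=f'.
Answer: L1[0]=0 -> L2[0][6]=26

Derivation:
vaddr = 105 = 0b001101001
Split: l1_idx=0, l2_idx=6, offset=9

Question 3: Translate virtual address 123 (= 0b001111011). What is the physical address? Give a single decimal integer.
vaddr = 123 = 0b001111011
Split: l1_idx=0, l2_idx=7, offset=11
L1[0] = 0
L2[0][7] = 58
paddr = 58 * 16 + 11 = 939

Answer: 939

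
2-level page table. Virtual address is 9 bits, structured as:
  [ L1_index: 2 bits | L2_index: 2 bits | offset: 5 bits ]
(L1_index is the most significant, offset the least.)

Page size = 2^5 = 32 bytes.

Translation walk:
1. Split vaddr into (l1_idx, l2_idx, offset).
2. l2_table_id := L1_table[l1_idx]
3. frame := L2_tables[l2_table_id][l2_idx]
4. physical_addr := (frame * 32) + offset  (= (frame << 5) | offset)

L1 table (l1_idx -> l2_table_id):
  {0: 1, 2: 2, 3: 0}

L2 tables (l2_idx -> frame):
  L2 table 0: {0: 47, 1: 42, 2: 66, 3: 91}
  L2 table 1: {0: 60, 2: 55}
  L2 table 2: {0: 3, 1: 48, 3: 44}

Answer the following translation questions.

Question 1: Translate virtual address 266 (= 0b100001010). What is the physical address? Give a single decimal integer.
Answer: 106

Derivation:
vaddr = 266 = 0b100001010
Split: l1_idx=2, l2_idx=0, offset=10
L1[2] = 2
L2[2][0] = 3
paddr = 3 * 32 + 10 = 106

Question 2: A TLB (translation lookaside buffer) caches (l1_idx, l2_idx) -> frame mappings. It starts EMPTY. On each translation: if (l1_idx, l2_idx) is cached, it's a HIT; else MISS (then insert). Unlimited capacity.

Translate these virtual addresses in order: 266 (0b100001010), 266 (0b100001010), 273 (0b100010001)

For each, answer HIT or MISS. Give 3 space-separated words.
vaddr=266: (2,0) not in TLB -> MISS, insert
vaddr=266: (2,0) in TLB -> HIT
vaddr=273: (2,0) in TLB -> HIT

Answer: MISS HIT HIT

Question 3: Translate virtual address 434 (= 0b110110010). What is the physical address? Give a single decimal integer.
vaddr = 434 = 0b110110010
Split: l1_idx=3, l2_idx=1, offset=18
L1[3] = 0
L2[0][1] = 42
paddr = 42 * 32 + 18 = 1362

Answer: 1362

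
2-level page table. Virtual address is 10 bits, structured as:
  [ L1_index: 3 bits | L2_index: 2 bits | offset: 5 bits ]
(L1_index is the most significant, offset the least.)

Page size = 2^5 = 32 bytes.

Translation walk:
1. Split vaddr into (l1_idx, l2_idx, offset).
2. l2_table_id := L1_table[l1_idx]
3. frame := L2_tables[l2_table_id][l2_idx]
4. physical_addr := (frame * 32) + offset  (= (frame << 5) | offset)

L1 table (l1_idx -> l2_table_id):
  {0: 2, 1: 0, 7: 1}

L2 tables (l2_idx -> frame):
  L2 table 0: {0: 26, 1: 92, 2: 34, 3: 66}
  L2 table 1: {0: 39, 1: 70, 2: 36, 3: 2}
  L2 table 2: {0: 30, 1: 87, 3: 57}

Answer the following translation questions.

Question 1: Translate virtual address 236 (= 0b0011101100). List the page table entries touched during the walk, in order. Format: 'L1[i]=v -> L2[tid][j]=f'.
Answer: L1[1]=0 -> L2[0][3]=66

Derivation:
vaddr = 236 = 0b0011101100
Split: l1_idx=1, l2_idx=3, offset=12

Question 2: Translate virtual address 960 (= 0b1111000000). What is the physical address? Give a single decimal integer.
vaddr = 960 = 0b1111000000
Split: l1_idx=7, l2_idx=2, offset=0
L1[7] = 1
L2[1][2] = 36
paddr = 36 * 32 + 0 = 1152

Answer: 1152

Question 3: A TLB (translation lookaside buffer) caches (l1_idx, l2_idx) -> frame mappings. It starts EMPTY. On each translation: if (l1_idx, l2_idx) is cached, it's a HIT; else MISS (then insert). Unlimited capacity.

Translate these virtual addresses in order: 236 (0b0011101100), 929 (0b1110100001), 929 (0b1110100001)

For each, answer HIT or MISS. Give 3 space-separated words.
vaddr=236: (1,3) not in TLB -> MISS, insert
vaddr=929: (7,1) not in TLB -> MISS, insert
vaddr=929: (7,1) in TLB -> HIT

Answer: MISS MISS HIT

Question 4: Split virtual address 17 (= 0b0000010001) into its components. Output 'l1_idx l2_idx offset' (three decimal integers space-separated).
Answer: 0 0 17

Derivation:
vaddr = 17 = 0b0000010001
  top 3 bits -> l1_idx = 0
  next 2 bits -> l2_idx = 0
  bottom 5 bits -> offset = 17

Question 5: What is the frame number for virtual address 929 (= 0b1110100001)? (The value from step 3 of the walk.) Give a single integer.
vaddr = 929: l1_idx=7, l2_idx=1
L1[7] = 1; L2[1][1] = 70

Answer: 70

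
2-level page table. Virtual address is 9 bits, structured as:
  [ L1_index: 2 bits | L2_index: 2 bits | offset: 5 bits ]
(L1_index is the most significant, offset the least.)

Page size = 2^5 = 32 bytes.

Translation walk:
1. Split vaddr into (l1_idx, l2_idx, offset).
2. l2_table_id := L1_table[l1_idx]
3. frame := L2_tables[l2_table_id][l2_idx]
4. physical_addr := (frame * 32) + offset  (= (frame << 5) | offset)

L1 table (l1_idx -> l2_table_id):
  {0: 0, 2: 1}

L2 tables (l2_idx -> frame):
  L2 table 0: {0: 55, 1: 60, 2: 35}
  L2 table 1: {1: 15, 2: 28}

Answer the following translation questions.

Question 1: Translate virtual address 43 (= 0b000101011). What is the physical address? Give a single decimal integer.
Answer: 1931

Derivation:
vaddr = 43 = 0b000101011
Split: l1_idx=0, l2_idx=1, offset=11
L1[0] = 0
L2[0][1] = 60
paddr = 60 * 32 + 11 = 1931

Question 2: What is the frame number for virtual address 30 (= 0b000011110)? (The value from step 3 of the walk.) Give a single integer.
vaddr = 30: l1_idx=0, l2_idx=0
L1[0] = 0; L2[0][0] = 55

Answer: 55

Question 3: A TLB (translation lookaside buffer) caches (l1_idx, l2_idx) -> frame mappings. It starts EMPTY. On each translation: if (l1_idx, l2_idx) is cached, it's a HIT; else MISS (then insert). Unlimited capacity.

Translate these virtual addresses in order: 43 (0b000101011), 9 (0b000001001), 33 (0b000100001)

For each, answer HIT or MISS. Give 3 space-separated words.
vaddr=43: (0,1) not in TLB -> MISS, insert
vaddr=9: (0,0) not in TLB -> MISS, insert
vaddr=33: (0,1) in TLB -> HIT

Answer: MISS MISS HIT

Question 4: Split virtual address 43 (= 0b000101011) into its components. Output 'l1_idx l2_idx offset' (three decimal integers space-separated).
Answer: 0 1 11

Derivation:
vaddr = 43 = 0b000101011
  top 2 bits -> l1_idx = 0
  next 2 bits -> l2_idx = 1
  bottom 5 bits -> offset = 11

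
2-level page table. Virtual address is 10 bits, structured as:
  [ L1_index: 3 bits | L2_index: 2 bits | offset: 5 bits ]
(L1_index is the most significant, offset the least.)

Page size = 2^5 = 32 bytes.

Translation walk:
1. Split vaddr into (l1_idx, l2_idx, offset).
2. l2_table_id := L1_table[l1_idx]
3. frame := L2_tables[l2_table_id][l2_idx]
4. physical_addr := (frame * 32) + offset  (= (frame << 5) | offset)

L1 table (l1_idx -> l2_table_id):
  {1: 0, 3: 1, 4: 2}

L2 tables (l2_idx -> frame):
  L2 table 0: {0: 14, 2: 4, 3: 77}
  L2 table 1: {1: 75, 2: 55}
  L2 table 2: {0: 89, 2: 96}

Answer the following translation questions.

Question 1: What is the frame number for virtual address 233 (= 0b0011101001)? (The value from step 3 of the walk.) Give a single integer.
Answer: 77

Derivation:
vaddr = 233: l1_idx=1, l2_idx=3
L1[1] = 0; L2[0][3] = 77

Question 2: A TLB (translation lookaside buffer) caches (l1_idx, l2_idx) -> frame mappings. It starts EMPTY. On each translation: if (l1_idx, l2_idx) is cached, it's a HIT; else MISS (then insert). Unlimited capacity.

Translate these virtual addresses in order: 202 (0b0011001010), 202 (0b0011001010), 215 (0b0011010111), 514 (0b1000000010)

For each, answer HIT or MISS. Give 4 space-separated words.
vaddr=202: (1,2) not in TLB -> MISS, insert
vaddr=202: (1,2) in TLB -> HIT
vaddr=215: (1,2) in TLB -> HIT
vaddr=514: (4,0) not in TLB -> MISS, insert

Answer: MISS HIT HIT MISS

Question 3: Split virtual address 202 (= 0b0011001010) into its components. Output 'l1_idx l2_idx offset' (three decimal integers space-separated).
vaddr = 202 = 0b0011001010
  top 3 bits -> l1_idx = 1
  next 2 bits -> l2_idx = 2
  bottom 5 bits -> offset = 10

Answer: 1 2 10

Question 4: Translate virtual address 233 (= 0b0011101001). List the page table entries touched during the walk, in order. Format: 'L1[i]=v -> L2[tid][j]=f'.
Answer: L1[1]=0 -> L2[0][3]=77

Derivation:
vaddr = 233 = 0b0011101001
Split: l1_idx=1, l2_idx=3, offset=9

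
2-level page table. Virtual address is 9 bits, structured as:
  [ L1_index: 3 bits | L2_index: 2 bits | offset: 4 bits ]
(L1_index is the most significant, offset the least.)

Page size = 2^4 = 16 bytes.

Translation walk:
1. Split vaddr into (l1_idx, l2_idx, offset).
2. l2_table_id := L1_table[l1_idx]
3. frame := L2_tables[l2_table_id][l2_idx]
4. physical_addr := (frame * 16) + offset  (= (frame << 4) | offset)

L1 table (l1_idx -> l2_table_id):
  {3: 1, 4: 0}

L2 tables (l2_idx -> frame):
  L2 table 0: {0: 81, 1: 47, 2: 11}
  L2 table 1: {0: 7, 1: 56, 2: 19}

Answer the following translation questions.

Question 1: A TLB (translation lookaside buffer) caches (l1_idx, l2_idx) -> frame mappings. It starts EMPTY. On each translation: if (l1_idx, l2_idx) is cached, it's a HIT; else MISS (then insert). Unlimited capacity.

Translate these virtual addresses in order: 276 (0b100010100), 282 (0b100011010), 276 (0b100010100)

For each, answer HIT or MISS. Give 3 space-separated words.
vaddr=276: (4,1) not in TLB -> MISS, insert
vaddr=282: (4,1) in TLB -> HIT
vaddr=276: (4,1) in TLB -> HIT

Answer: MISS HIT HIT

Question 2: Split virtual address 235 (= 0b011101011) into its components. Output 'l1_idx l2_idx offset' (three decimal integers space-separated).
Answer: 3 2 11

Derivation:
vaddr = 235 = 0b011101011
  top 3 bits -> l1_idx = 3
  next 2 bits -> l2_idx = 2
  bottom 4 bits -> offset = 11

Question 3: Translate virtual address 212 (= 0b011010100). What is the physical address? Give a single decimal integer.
vaddr = 212 = 0b011010100
Split: l1_idx=3, l2_idx=1, offset=4
L1[3] = 1
L2[1][1] = 56
paddr = 56 * 16 + 4 = 900

Answer: 900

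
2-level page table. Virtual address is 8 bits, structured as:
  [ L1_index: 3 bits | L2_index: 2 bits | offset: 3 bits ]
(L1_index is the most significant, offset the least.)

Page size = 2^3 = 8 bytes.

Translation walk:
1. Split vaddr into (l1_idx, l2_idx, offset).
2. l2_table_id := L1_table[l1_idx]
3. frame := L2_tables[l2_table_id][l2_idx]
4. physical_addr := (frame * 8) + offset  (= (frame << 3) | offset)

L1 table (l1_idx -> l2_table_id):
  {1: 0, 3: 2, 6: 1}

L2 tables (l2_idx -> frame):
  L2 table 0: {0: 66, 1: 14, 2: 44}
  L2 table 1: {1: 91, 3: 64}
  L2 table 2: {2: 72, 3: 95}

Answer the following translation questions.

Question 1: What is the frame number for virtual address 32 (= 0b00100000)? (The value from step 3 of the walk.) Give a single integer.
Answer: 66

Derivation:
vaddr = 32: l1_idx=1, l2_idx=0
L1[1] = 0; L2[0][0] = 66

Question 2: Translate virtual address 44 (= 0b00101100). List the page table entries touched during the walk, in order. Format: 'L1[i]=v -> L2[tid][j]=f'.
vaddr = 44 = 0b00101100
Split: l1_idx=1, l2_idx=1, offset=4

Answer: L1[1]=0 -> L2[0][1]=14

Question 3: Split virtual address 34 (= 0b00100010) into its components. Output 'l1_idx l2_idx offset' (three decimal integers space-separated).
Answer: 1 0 2

Derivation:
vaddr = 34 = 0b00100010
  top 3 bits -> l1_idx = 1
  next 2 bits -> l2_idx = 0
  bottom 3 bits -> offset = 2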